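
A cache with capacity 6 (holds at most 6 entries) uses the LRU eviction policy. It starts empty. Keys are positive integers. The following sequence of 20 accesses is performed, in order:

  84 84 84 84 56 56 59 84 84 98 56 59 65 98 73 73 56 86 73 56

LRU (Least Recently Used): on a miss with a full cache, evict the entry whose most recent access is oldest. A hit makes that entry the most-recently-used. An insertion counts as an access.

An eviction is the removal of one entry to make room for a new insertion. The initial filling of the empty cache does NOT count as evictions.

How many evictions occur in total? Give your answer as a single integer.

LRU simulation (capacity=6):
  1. access 84: MISS. Cache (LRU->MRU): [84]
  2. access 84: HIT. Cache (LRU->MRU): [84]
  3. access 84: HIT. Cache (LRU->MRU): [84]
  4. access 84: HIT. Cache (LRU->MRU): [84]
  5. access 56: MISS. Cache (LRU->MRU): [84 56]
  6. access 56: HIT. Cache (LRU->MRU): [84 56]
  7. access 59: MISS. Cache (LRU->MRU): [84 56 59]
  8. access 84: HIT. Cache (LRU->MRU): [56 59 84]
  9. access 84: HIT. Cache (LRU->MRU): [56 59 84]
  10. access 98: MISS. Cache (LRU->MRU): [56 59 84 98]
  11. access 56: HIT. Cache (LRU->MRU): [59 84 98 56]
  12. access 59: HIT. Cache (LRU->MRU): [84 98 56 59]
  13. access 65: MISS. Cache (LRU->MRU): [84 98 56 59 65]
  14. access 98: HIT. Cache (LRU->MRU): [84 56 59 65 98]
  15. access 73: MISS. Cache (LRU->MRU): [84 56 59 65 98 73]
  16. access 73: HIT. Cache (LRU->MRU): [84 56 59 65 98 73]
  17. access 56: HIT. Cache (LRU->MRU): [84 59 65 98 73 56]
  18. access 86: MISS, evict 84. Cache (LRU->MRU): [59 65 98 73 56 86]
  19. access 73: HIT. Cache (LRU->MRU): [59 65 98 56 86 73]
  20. access 56: HIT. Cache (LRU->MRU): [59 65 98 86 73 56]
Total: 13 hits, 7 misses, 1 evictions

Answer: 1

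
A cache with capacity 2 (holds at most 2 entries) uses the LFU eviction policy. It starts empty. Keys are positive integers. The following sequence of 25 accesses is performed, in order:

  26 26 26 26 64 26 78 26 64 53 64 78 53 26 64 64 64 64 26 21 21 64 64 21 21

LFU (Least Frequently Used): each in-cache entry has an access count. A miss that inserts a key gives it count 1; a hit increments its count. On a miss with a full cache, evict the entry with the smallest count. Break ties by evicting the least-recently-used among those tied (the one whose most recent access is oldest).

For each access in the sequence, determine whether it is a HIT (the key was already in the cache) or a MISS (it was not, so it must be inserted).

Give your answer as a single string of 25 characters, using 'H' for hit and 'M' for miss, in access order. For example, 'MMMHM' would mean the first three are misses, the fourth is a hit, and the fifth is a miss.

Answer: MHHHMHMHMMMMMHMHHHHMHMHMH

Derivation:
LFU simulation (capacity=2):
  1. access 26: MISS. Cache: [26(c=1)]
  2. access 26: HIT, count now 2. Cache: [26(c=2)]
  3. access 26: HIT, count now 3. Cache: [26(c=3)]
  4. access 26: HIT, count now 4. Cache: [26(c=4)]
  5. access 64: MISS. Cache: [64(c=1) 26(c=4)]
  6. access 26: HIT, count now 5. Cache: [64(c=1) 26(c=5)]
  7. access 78: MISS, evict 64(c=1). Cache: [78(c=1) 26(c=5)]
  8. access 26: HIT, count now 6. Cache: [78(c=1) 26(c=6)]
  9. access 64: MISS, evict 78(c=1). Cache: [64(c=1) 26(c=6)]
  10. access 53: MISS, evict 64(c=1). Cache: [53(c=1) 26(c=6)]
  11. access 64: MISS, evict 53(c=1). Cache: [64(c=1) 26(c=6)]
  12. access 78: MISS, evict 64(c=1). Cache: [78(c=1) 26(c=6)]
  13. access 53: MISS, evict 78(c=1). Cache: [53(c=1) 26(c=6)]
  14. access 26: HIT, count now 7. Cache: [53(c=1) 26(c=7)]
  15. access 64: MISS, evict 53(c=1). Cache: [64(c=1) 26(c=7)]
  16. access 64: HIT, count now 2. Cache: [64(c=2) 26(c=7)]
  17. access 64: HIT, count now 3. Cache: [64(c=3) 26(c=7)]
  18. access 64: HIT, count now 4. Cache: [64(c=4) 26(c=7)]
  19. access 26: HIT, count now 8. Cache: [64(c=4) 26(c=8)]
  20. access 21: MISS, evict 64(c=4). Cache: [21(c=1) 26(c=8)]
  21. access 21: HIT, count now 2. Cache: [21(c=2) 26(c=8)]
  22. access 64: MISS, evict 21(c=2). Cache: [64(c=1) 26(c=8)]
  23. access 64: HIT, count now 2. Cache: [64(c=2) 26(c=8)]
  24. access 21: MISS, evict 64(c=2). Cache: [21(c=1) 26(c=8)]
  25. access 21: HIT, count now 2. Cache: [21(c=2) 26(c=8)]
Total: 13 hits, 12 misses, 10 evictions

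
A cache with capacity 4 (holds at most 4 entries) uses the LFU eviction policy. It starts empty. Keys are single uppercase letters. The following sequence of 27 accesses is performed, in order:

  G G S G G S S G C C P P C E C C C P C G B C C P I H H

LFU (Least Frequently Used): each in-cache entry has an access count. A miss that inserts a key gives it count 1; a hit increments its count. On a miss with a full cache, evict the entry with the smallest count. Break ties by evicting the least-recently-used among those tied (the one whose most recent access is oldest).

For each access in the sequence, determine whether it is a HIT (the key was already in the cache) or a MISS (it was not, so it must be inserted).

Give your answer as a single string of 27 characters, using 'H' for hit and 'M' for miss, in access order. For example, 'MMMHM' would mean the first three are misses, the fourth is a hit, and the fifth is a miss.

Answer: MHMHHHHHMHMHHMHHHMHHMHHMMMH

Derivation:
LFU simulation (capacity=4):
  1. access G: MISS. Cache: [G(c=1)]
  2. access G: HIT, count now 2. Cache: [G(c=2)]
  3. access S: MISS. Cache: [S(c=1) G(c=2)]
  4. access G: HIT, count now 3. Cache: [S(c=1) G(c=3)]
  5. access G: HIT, count now 4. Cache: [S(c=1) G(c=4)]
  6. access S: HIT, count now 2. Cache: [S(c=2) G(c=4)]
  7. access S: HIT, count now 3. Cache: [S(c=3) G(c=4)]
  8. access G: HIT, count now 5. Cache: [S(c=3) G(c=5)]
  9. access C: MISS. Cache: [C(c=1) S(c=3) G(c=5)]
  10. access C: HIT, count now 2. Cache: [C(c=2) S(c=3) G(c=5)]
  11. access P: MISS. Cache: [P(c=1) C(c=2) S(c=3) G(c=5)]
  12. access P: HIT, count now 2. Cache: [C(c=2) P(c=2) S(c=3) G(c=5)]
  13. access C: HIT, count now 3. Cache: [P(c=2) S(c=3) C(c=3) G(c=5)]
  14. access E: MISS, evict P(c=2). Cache: [E(c=1) S(c=3) C(c=3) G(c=5)]
  15. access C: HIT, count now 4. Cache: [E(c=1) S(c=3) C(c=4) G(c=5)]
  16. access C: HIT, count now 5. Cache: [E(c=1) S(c=3) G(c=5) C(c=5)]
  17. access C: HIT, count now 6. Cache: [E(c=1) S(c=3) G(c=5) C(c=6)]
  18. access P: MISS, evict E(c=1). Cache: [P(c=1) S(c=3) G(c=5) C(c=6)]
  19. access C: HIT, count now 7. Cache: [P(c=1) S(c=3) G(c=5) C(c=7)]
  20. access G: HIT, count now 6. Cache: [P(c=1) S(c=3) G(c=6) C(c=7)]
  21. access B: MISS, evict P(c=1). Cache: [B(c=1) S(c=3) G(c=6) C(c=7)]
  22. access C: HIT, count now 8. Cache: [B(c=1) S(c=3) G(c=6) C(c=8)]
  23. access C: HIT, count now 9. Cache: [B(c=1) S(c=3) G(c=6) C(c=9)]
  24. access P: MISS, evict B(c=1). Cache: [P(c=1) S(c=3) G(c=6) C(c=9)]
  25. access I: MISS, evict P(c=1). Cache: [I(c=1) S(c=3) G(c=6) C(c=9)]
  26. access H: MISS, evict I(c=1). Cache: [H(c=1) S(c=3) G(c=6) C(c=9)]
  27. access H: HIT, count now 2. Cache: [H(c=2) S(c=3) G(c=6) C(c=9)]
Total: 17 hits, 10 misses, 6 evictions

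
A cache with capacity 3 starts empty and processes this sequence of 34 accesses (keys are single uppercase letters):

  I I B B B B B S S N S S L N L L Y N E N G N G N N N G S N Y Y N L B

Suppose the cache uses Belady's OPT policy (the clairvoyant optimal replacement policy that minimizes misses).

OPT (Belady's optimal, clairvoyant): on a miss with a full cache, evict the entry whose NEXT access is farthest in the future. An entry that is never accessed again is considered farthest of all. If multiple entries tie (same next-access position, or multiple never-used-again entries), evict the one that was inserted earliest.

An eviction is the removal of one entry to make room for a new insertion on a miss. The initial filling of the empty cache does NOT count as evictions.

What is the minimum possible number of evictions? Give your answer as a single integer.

OPT (Belady) simulation (capacity=3):
  1. access I: MISS. Cache: [I]
  2. access I: HIT. Next use of I: never. Cache: [I]
  3. access B: MISS. Cache: [I B]
  4. access B: HIT. Next use of B: step 5. Cache: [I B]
  5. access B: HIT. Next use of B: step 6. Cache: [I B]
  6. access B: HIT. Next use of B: step 7. Cache: [I B]
  7. access B: HIT. Next use of B: step 34. Cache: [I B]
  8. access S: MISS. Cache: [I B S]
  9. access S: HIT. Next use of S: step 11. Cache: [I B S]
  10. access N: MISS, evict I (next use: never). Cache: [B S N]
  11. access S: HIT. Next use of S: step 12. Cache: [B S N]
  12. access S: HIT. Next use of S: step 28. Cache: [B S N]
  13. access L: MISS, evict B (next use: step 34). Cache: [S N L]
  14. access N: HIT. Next use of N: step 18. Cache: [S N L]
  15. access L: HIT. Next use of L: step 16. Cache: [S N L]
  16. access L: HIT. Next use of L: step 33. Cache: [S N L]
  17. access Y: MISS, evict L (next use: step 33). Cache: [S N Y]
  18. access N: HIT. Next use of N: step 20. Cache: [S N Y]
  19. access E: MISS, evict Y (next use: step 30). Cache: [S N E]
  20. access N: HIT. Next use of N: step 22. Cache: [S N E]
  21. access G: MISS, evict E (next use: never). Cache: [S N G]
  22. access N: HIT. Next use of N: step 24. Cache: [S N G]
  23. access G: HIT. Next use of G: step 27. Cache: [S N G]
  24. access N: HIT. Next use of N: step 25. Cache: [S N G]
  25. access N: HIT. Next use of N: step 26. Cache: [S N G]
  26. access N: HIT. Next use of N: step 29. Cache: [S N G]
  27. access G: HIT. Next use of G: never. Cache: [S N G]
  28. access S: HIT. Next use of S: never. Cache: [S N G]
  29. access N: HIT. Next use of N: step 32. Cache: [S N G]
  30. access Y: MISS, evict S (next use: never). Cache: [N G Y]
  31. access Y: HIT. Next use of Y: never. Cache: [N G Y]
  32. access N: HIT. Next use of N: never. Cache: [N G Y]
  33. access L: MISS, evict N (next use: never). Cache: [G Y L]
  34. access B: MISS, evict G (next use: never). Cache: [Y L B]
Total: 23 hits, 11 misses, 8 evictions

Answer: 8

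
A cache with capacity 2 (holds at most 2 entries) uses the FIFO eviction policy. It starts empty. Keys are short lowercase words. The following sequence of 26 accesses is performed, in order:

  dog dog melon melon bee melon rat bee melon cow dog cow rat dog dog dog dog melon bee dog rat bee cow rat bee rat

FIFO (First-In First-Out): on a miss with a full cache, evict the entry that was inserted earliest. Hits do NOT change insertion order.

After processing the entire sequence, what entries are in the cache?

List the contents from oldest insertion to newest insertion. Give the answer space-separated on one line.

FIFO simulation (capacity=2):
  1. access dog: MISS. Cache (old->new): [dog]
  2. access dog: HIT. Cache (old->new): [dog]
  3. access melon: MISS. Cache (old->new): [dog melon]
  4. access melon: HIT. Cache (old->new): [dog melon]
  5. access bee: MISS, evict dog. Cache (old->new): [melon bee]
  6. access melon: HIT. Cache (old->new): [melon bee]
  7. access rat: MISS, evict melon. Cache (old->new): [bee rat]
  8. access bee: HIT. Cache (old->new): [bee rat]
  9. access melon: MISS, evict bee. Cache (old->new): [rat melon]
  10. access cow: MISS, evict rat. Cache (old->new): [melon cow]
  11. access dog: MISS, evict melon. Cache (old->new): [cow dog]
  12. access cow: HIT. Cache (old->new): [cow dog]
  13. access rat: MISS, evict cow. Cache (old->new): [dog rat]
  14. access dog: HIT. Cache (old->new): [dog rat]
  15. access dog: HIT. Cache (old->new): [dog rat]
  16. access dog: HIT. Cache (old->new): [dog rat]
  17. access dog: HIT. Cache (old->new): [dog rat]
  18. access melon: MISS, evict dog. Cache (old->new): [rat melon]
  19. access bee: MISS, evict rat. Cache (old->new): [melon bee]
  20. access dog: MISS, evict melon. Cache (old->new): [bee dog]
  21. access rat: MISS, evict bee. Cache (old->new): [dog rat]
  22. access bee: MISS, evict dog. Cache (old->new): [rat bee]
  23. access cow: MISS, evict rat. Cache (old->new): [bee cow]
  24. access rat: MISS, evict bee. Cache (old->new): [cow rat]
  25. access bee: MISS, evict cow. Cache (old->new): [rat bee]
  26. access rat: HIT. Cache (old->new): [rat bee]
Total: 10 hits, 16 misses, 14 evictions

Answer: rat bee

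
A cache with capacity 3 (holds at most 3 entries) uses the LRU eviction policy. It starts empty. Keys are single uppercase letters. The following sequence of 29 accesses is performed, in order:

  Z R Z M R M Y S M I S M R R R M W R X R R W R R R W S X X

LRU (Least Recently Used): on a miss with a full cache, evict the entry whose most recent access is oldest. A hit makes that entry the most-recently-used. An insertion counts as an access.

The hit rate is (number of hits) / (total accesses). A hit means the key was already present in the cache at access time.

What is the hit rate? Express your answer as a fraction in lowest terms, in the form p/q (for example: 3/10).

Answer: 18/29

Derivation:
LRU simulation (capacity=3):
  1. access Z: MISS. Cache (LRU->MRU): [Z]
  2. access R: MISS. Cache (LRU->MRU): [Z R]
  3. access Z: HIT. Cache (LRU->MRU): [R Z]
  4. access M: MISS. Cache (LRU->MRU): [R Z M]
  5. access R: HIT. Cache (LRU->MRU): [Z M R]
  6. access M: HIT. Cache (LRU->MRU): [Z R M]
  7. access Y: MISS, evict Z. Cache (LRU->MRU): [R M Y]
  8. access S: MISS, evict R. Cache (LRU->MRU): [M Y S]
  9. access M: HIT. Cache (LRU->MRU): [Y S M]
  10. access I: MISS, evict Y. Cache (LRU->MRU): [S M I]
  11. access S: HIT. Cache (LRU->MRU): [M I S]
  12. access M: HIT. Cache (LRU->MRU): [I S M]
  13. access R: MISS, evict I. Cache (LRU->MRU): [S M R]
  14. access R: HIT. Cache (LRU->MRU): [S M R]
  15. access R: HIT. Cache (LRU->MRU): [S M R]
  16. access M: HIT. Cache (LRU->MRU): [S R M]
  17. access W: MISS, evict S. Cache (LRU->MRU): [R M W]
  18. access R: HIT. Cache (LRU->MRU): [M W R]
  19. access X: MISS, evict M. Cache (LRU->MRU): [W R X]
  20. access R: HIT. Cache (LRU->MRU): [W X R]
  21. access R: HIT. Cache (LRU->MRU): [W X R]
  22. access W: HIT. Cache (LRU->MRU): [X R W]
  23. access R: HIT. Cache (LRU->MRU): [X W R]
  24. access R: HIT. Cache (LRU->MRU): [X W R]
  25. access R: HIT. Cache (LRU->MRU): [X W R]
  26. access W: HIT. Cache (LRU->MRU): [X R W]
  27. access S: MISS, evict X. Cache (LRU->MRU): [R W S]
  28. access X: MISS, evict R. Cache (LRU->MRU): [W S X]
  29. access X: HIT. Cache (LRU->MRU): [W S X]
Total: 18 hits, 11 misses, 8 evictions

Hit rate = 18/29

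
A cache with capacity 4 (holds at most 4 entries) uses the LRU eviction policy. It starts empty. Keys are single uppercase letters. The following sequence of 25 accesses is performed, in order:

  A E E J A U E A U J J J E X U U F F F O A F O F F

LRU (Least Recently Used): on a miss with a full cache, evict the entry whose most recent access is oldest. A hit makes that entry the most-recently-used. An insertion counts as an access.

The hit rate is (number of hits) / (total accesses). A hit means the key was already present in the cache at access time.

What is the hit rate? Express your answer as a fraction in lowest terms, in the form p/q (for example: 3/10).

Answer: 17/25

Derivation:
LRU simulation (capacity=4):
  1. access A: MISS. Cache (LRU->MRU): [A]
  2. access E: MISS. Cache (LRU->MRU): [A E]
  3. access E: HIT. Cache (LRU->MRU): [A E]
  4. access J: MISS. Cache (LRU->MRU): [A E J]
  5. access A: HIT. Cache (LRU->MRU): [E J A]
  6. access U: MISS. Cache (LRU->MRU): [E J A U]
  7. access E: HIT. Cache (LRU->MRU): [J A U E]
  8. access A: HIT. Cache (LRU->MRU): [J U E A]
  9. access U: HIT. Cache (LRU->MRU): [J E A U]
  10. access J: HIT. Cache (LRU->MRU): [E A U J]
  11. access J: HIT. Cache (LRU->MRU): [E A U J]
  12. access J: HIT. Cache (LRU->MRU): [E A U J]
  13. access E: HIT. Cache (LRU->MRU): [A U J E]
  14. access X: MISS, evict A. Cache (LRU->MRU): [U J E X]
  15. access U: HIT. Cache (LRU->MRU): [J E X U]
  16. access U: HIT. Cache (LRU->MRU): [J E X U]
  17. access F: MISS, evict J. Cache (LRU->MRU): [E X U F]
  18. access F: HIT. Cache (LRU->MRU): [E X U F]
  19. access F: HIT. Cache (LRU->MRU): [E X U F]
  20. access O: MISS, evict E. Cache (LRU->MRU): [X U F O]
  21. access A: MISS, evict X. Cache (LRU->MRU): [U F O A]
  22. access F: HIT. Cache (LRU->MRU): [U O A F]
  23. access O: HIT. Cache (LRU->MRU): [U A F O]
  24. access F: HIT. Cache (LRU->MRU): [U A O F]
  25. access F: HIT. Cache (LRU->MRU): [U A O F]
Total: 17 hits, 8 misses, 4 evictions

Hit rate = 17/25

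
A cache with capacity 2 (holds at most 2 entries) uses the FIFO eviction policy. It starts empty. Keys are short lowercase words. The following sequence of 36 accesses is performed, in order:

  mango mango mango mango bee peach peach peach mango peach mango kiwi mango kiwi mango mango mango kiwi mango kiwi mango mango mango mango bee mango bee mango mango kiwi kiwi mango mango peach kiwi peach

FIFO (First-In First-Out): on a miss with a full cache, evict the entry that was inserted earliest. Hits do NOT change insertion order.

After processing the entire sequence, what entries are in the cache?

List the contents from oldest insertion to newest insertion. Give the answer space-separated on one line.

FIFO simulation (capacity=2):
  1. access mango: MISS. Cache (old->new): [mango]
  2. access mango: HIT. Cache (old->new): [mango]
  3. access mango: HIT. Cache (old->new): [mango]
  4. access mango: HIT. Cache (old->new): [mango]
  5. access bee: MISS. Cache (old->new): [mango bee]
  6. access peach: MISS, evict mango. Cache (old->new): [bee peach]
  7. access peach: HIT. Cache (old->new): [bee peach]
  8. access peach: HIT. Cache (old->new): [bee peach]
  9. access mango: MISS, evict bee. Cache (old->new): [peach mango]
  10. access peach: HIT. Cache (old->new): [peach mango]
  11. access mango: HIT. Cache (old->new): [peach mango]
  12. access kiwi: MISS, evict peach. Cache (old->new): [mango kiwi]
  13. access mango: HIT. Cache (old->new): [mango kiwi]
  14. access kiwi: HIT. Cache (old->new): [mango kiwi]
  15. access mango: HIT. Cache (old->new): [mango kiwi]
  16. access mango: HIT. Cache (old->new): [mango kiwi]
  17. access mango: HIT. Cache (old->new): [mango kiwi]
  18. access kiwi: HIT. Cache (old->new): [mango kiwi]
  19. access mango: HIT. Cache (old->new): [mango kiwi]
  20. access kiwi: HIT. Cache (old->new): [mango kiwi]
  21. access mango: HIT. Cache (old->new): [mango kiwi]
  22. access mango: HIT. Cache (old->new): [mango kiwi]
  23. access mango: HIT. Cache (old->new): [mango kiwi]
  24. access mango: HIT. Cache (old->new): [mango kiwi]
  25. access bee: MISS, evict mango. Cache (old->new): [kiwi bee]
  26. access mango: MISS, evict kiwi. Cache (old->new): [bee mango]
  27. access bee: HIT. Cache (old->new): [bee mango]
  28. access mango: HIT. Cache (old->new): [bee mango]
  29. access mango: HIT. Cache (old->new): [bee mango]
  30. access kiwi: MISS, evict bee. Cache (old->new): [mango kiwi]
  31. access kiwi: HIT. Cache (old->new): [mango kiwi]
  32. access mango: HIT. Cache (old->new): [mango kiwi]
  33. access mango: HIT. Cache (old->new): [mango kiwi]
  34. access peach: MISS, evict mango. Cache (old->new): [kiwi peach]
  35. access kiwi: HIT. Cache (old->new): [kiwi peach]
  36. access peach: HIT. Cache (old->new): [kiwi peach]
Total: 27 hits, 9 misses, 7 evictions

Answer: kiwi peach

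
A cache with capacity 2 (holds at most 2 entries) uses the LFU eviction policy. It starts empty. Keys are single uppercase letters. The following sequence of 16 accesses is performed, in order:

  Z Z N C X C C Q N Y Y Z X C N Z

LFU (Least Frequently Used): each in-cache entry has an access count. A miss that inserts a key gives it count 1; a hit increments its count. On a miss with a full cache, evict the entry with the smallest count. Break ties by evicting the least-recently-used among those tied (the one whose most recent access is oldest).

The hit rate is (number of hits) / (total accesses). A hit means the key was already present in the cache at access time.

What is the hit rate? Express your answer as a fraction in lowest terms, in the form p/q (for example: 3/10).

Answer: 3/16

Derivation:
LFU simulation (capacity=2):
  1. access Z: MISS. Cache: [Z(c=1)]
  2. access Z: HIT, count now 2. Cache: [Z(c=2)]
  3. access N: MISS. Cache: [N(c=1) Z(c=2)]
  4. access C: MISS, evict N(c=1). Cache: [C(c=1) Z(c=2)]
  5. access X: MISS, evict C(c=1). Cache: [X(c=1) Z(c=2)]
  6. access C: MISS, evict X(c=1). Cache: [C(c=1) Z(c=2)]
  7. access C: HIT, count now 2. Cache: [Z(c=2) C(c=2)]
  8. access Q: MISS, evict Z(c=2). Cache: [Q(c=1) C(c=2)]
  9. access N: MISS, evict Q(c=1). Cache: [N(c=1) C(c=2)]
  10. access Y: MISS, evict N(c=1). Cache: [Y(c=1) C(c=2)]
  11. access Y: HIT, count now 2. Cache: [C(c=2) Y(c=2)]
  12. access Z: MISS, evict C(c=2). Cache: [Z(c=1) Y(c=2)]
  13. access X: MISS, evict Z(c=1). Cache: [X(c=1) Y(c=2)]
  14. access C: MISS, evict X(c=1). Cache: [C(c=1) Y(c=2)]
  15. access N: MISS, evict C(c=1). Cache: [N(c=1) Y(c=2)]
  16. access Z: MISS, evict N(c=1). Cache: [Z(c=1) Y(c=2)]
Total: 3 hits, 13 misses, 11 evictions

Hit rate = 3/16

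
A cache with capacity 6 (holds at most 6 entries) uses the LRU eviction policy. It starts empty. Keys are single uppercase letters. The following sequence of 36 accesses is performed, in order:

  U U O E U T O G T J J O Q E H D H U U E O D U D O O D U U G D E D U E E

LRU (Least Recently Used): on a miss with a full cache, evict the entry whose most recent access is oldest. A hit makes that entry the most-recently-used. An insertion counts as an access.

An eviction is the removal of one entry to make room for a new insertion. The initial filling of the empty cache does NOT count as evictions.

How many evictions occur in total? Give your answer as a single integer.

Answer: 6

Derivation:
LRU simulation (capacity=6):
  1. access U: MISS. Cache (LRU->MRU): [U]
  2. access U: HIT. Cache (LRU->MRU): [U]
  3. access O: MISS. Cache (LRU->MRU): [U O]
  4. access E: MISS. Cache (LRU->MRU): [U O E]
  5. access U: HIT. Cache (LRU->MRU): [O E U]
  6. access T: MISS. Cache (LRU->MRU): [O E U T]
  7. access O: HIT. Cache (LRU->MRU): [E U T O]
  8. access G: MISS. Cache (LRU->MRU): [E U T O G]
  9. access T: HIT. Cache (LRU->MRU): [E U O G T]
  10. access J: MISS. Cache (LRU->MRU): [E U O G T J]
  11. access J: HIT. Cache (LRU->MRU): [E U O G T J]
  12. access O: HIT. Cache (LRU->MRU): [E U G T J O]
  13. access Q: MISS, evict E. Cache (LRU->MRU): [U G T J O Q]
  14. access E: MISS, evict U. Cache (LRU->MRU): [G T J O Q E]
  15. access H: MISS, evict G. Cache (LRU->MRU): [T J O Q E H]
  16. access D: MISS, evict T. Cache (LRU->MRU): [J O Q E H D]
  17. access H: HIT. Cache (LRU->MRU): [J O Q E D H]
  18. access U: MISS, evict J. Cache (LRU->MRU): [O Q E D H U]
  19. access U: HIT. Cache (LRU->MRU): [O Q E D H U]
  20. access E: HIT. Cache (LRU->MRU): [O Q D H U E]
  21. access O: HIT. Cache (LRU->MRU): [Q D H U E O]
  22. access D: HIT. Cache (LRU->MRU): [Q H U E O D]
  23. access U: HIT. Cache (LRU->MRU): [Q H E O D U]
  24. access D: HIT. Cache (LRU->MRU): [Q H E O U D]
  25. access O: HIT. Cache (LRU->MRU): [Q H E U D O]
  26. access O: HIT. Cache (LRU->MRU): [Q H E U D O]
  27. access D: HIT. Cache (LRU->MRU): [Q H E U O D]
  28. access U: HIT. Cache (LRU->MRU): [Q H E O D U]
  29. access U: HIT. Cache (LRU->MRU): [Q H E O D U]
  30. access G: MISS, evict Q. Cache (LRU->MRU): [H E O D U G]
  31. access D: HIT. Cache (LRU->MRU): [H E O U G D]
  32. access E: HIT. Cache (LRU->MRU): [H O U G D E]
  33. access D: HIT. Cache (LRU->MRU): [H O U G E D]
  34. access U: HIT. Cache (LRU->MRU): [H O G E D U]
  35. access E: HIT. Cache (LRU->MRU): [H O G D U E]
  36. access E: HIT. Cache (LRU->MRU): [H O G D U E]
Total: 24 hits, 12 misses, 6 evictions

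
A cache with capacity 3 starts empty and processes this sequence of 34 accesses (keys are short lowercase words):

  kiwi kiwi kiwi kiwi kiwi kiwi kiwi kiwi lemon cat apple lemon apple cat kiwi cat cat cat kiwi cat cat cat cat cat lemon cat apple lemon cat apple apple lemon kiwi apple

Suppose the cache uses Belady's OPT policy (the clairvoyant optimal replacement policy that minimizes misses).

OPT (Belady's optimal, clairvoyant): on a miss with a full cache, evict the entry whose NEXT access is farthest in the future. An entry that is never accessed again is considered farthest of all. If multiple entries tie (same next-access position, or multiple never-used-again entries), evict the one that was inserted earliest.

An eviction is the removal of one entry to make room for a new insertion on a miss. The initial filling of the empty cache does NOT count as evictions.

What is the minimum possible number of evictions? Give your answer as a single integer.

Answer: 4

Derivation:
OPT (Belady) simulation (capacity=3):
  1. access kiwi: MISS. Cache: [kiwi]
  2. access kiwi: HIT. Next use of kiwi: step 3. Cache: [kiwi]
  3. access kiwi: HIT. Next use of kiwi: step 4. Cache: [kiwi]
  4. access kiwi: HIT. Next use of kiwi: step 5. Cache: [kiwi]
  5. access kiwi: HIT. Next use of kiwi: step 6. Cache: [kiwi]
  6. access kiwi: HIT. Next use of kiwi: step 7. Cache: [kiwi]
  7. access kiwi: HIT. Next use of kiwi: step 8. Cache: [kiwi]
  8. access kiwi: HIT. Next use of kiwi: step 15. Cache: [kiwi]
  9. access lemon: MISS. Cache: [kiwi lemon]
  10. access cat: MISS. Cache: [kiwi lemon cat]
  11. access apple: MISS, evict kiwi (next use: step 15). Cache: [lemon cat apple]
  12. access lemon: HIT. Next use of lemon: step 25. Cache: [lemon cat apple]
  13. access apple: HIT. Next use of apple: step 27. Cache: [lemon cat apple]
  14. access cat: HIT. Next use of cat: step 16. Cache: [lemon cat apple]
  15. access kiwi: MISS, evict apple (next use: step 27). Cache: [lemon cat kiwi]
  16. access cat: HIT. Next use of cat: step 17. Cache: [lemon cat kiwi]
  17. access cat: HIT. Next use of cat: step 18. Cache: [lemon cat kiwi]
  18. access cat: HIT. Next use of cat: step 20. Cache: [lemon cat kiwi]
  19. access kiwi: HIT. Next use of kiwi: step 33. Cache: [lemon cat kiwi]
  20. access cat: HIT. Next use of cat: step 21. Cache: [lemon cat kiwi]
  21. access cat: HIT. Next use of cat: step 22. Cache: [lemon cat kiwi]
  22. access cat: HIT. Next use of cat: step 23. Cache: [lemon cat kiwi]
  23. access cat: HIT. Next use of cat: step 24. Cache: [lemon cat kiwi]
  24. access cat: HIT. Next use of cat: step 26. Cache: [lemon cat kiwi]
  25. access lemon: HIT. Next use of lemon: step 28. Cache: [lemon cat kiwi]
  26. access cat: HIT. Next use of cat: step 29. Cache: [lemon cat kiwi]
  27. access apple: MISS, evict kiwi (next use: step 33). Cache: [lemon cat apple]
  28. access lemon: HIT. Next use of lemon: step 32. Cache: [lemon cat apple]
  29. access cat: HIT. Next use of cat: never. Cache: [lemon cat apple]
  30. access apple: HIT. Next use of apple: step 31. Cache: [lemon cat apple]
  31. access apple: HIT. Next use of apple: step 34. Cache: [lemon cat apple]
  32. access lemon: HIT. Next use of lemon: never. Cache: [lemon cat apple]
  33. access kiwi: MISS, evict lemon (next use: never). Cache: [cat apple kiwi]
  34. access apple: HIT. Next use of apple: never. Cache: [cat apple kiwi]
Total: 27 hits, 7 misses, 4 evictions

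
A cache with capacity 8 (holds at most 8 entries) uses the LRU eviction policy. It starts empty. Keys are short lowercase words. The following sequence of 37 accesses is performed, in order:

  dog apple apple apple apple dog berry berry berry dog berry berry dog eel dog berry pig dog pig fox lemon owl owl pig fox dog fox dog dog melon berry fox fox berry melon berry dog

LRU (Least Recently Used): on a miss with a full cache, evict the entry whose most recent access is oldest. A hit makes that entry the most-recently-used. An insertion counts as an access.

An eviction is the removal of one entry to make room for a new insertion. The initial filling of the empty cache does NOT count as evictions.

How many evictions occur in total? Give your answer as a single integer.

LRU simulation (capacity=8):
  1. access dog: MISS. Cache (LRU->MRU): [dog]
  2. access apple: MISS. Cache (LRU->MRU): [dog apple]
  3. access apple: HIT. Cache (LRU->MRU): [dog apple]
  4. access apple: HIT. Cache (LRU->MRU): [dog apple]
  5. access apple: HIT. Cache (LRU->MRU): [dog apple]
  6. access dog: HIT. Cache (LRU->MRU): [apple dog]
  7. access berry: MISS. Cache (LRU->MRU): [apple dog berry]
  8. access berry: HIT. Cache (LRU->MRU): [apple dog berry]
  9. access berry: HIT. Cache (LRU->MRU): [apple dog berry]
  10. access dog: HIT. Cache (LRU->MRU): [apple berry dog]
  11. access berry: HIT. Cache (LRU->MRU): [apple dog berry]
  12. access berry: HIT. Cache (LRU->MRU): [apple dog berry]
  13. access dog: HIT. Cache (LRU->MRU): [apple berry dog]
  14. access eel: MISS. Cache (LRU->MRU): [apple berry dog eel]
  15. access dog: HIT. Cache (LRU->MRU): [apple berry eel dog]
  16. access berry: HIT. Cache (LRU->MRU): [apple eel dog berry]
  17. access pig: MISS. Cache (LRU->MRU): [apple eel dog berry pig]
  18. access dog: HIT. Cache (LRU->MRU): [apple eel berry pig dog]
  19. access pig: HIT. Cache (LRU->MRU): [apple eel berry dog pig]
  20. access fox: MISS. Cache (LRU->MRU): [apple eel berry dog pig fox]
  21. access lemon: MISS. Cache (LRU->MRU): [apple eel berry dog pig fox lemon]
  22. access owl: MISS. Cache (LRU->MRU): [apple eel berry dog pig fox lemon owl]
  23. access owl: HIT. Cache (LRU->MRU): [apple eel berry dog pig fox lemon owl]
  24. access pig: HIT. Cache (LRU->MRU): [apple eel berry dog fox lemon owl pig]
  25. access fox: HIT. Cache (LRU->MRU): [apple eel berry dog lemon owl pig fox]
  26. access dog: HIT. Cache (LRU->MRU): [apple eel berry lemon owl pig fox dog]
  27. access fox: HIT. Cache (LRU->MRU): [apple eel berry lemon owl pig dog fox]
  28. access dog: HIT. Cache (LRU->MRU): [apple eel berry lemon owl pig fox dog]
  29. access dog: HIT. Cache (LRU->MRU): [apple eel berry lemon owl pig fox dog]
  30. access melon: MISS, evict apple. Cache (LRU->MRU): [eel berry lemon owl pig fox dog melon]
  31. access berry: HIT. Cache (LRU->MRU): [eel lemon owl pig fox dog melon berry]
  32. access fox: HIT. Cache (LRU->MRU): [eel lemon owl pig dog melon berry fox]
  33. access fox: HIT. Cache (LRU->MRU): [eel lemon owl pig dog melon berry fox]
  34. access berry: HIT. Cache (LRU->MRU): [eel lemon owl pig dog melon fox berry]
  35. access melon: HIT. Cache (LRU->MRU): [eel lemon owl pig dog fox berry melon]
  36. access berry: HIT. Cache (LRU->MRU): [eel lemon owl pig dog fox melon berry]
  37. access dog: HIT. Cache (LRU->MRU): [eel lemon owl pig fox melon berry dog]
Total: 28 hits, 9 misses, 1 evictions

Answer: 1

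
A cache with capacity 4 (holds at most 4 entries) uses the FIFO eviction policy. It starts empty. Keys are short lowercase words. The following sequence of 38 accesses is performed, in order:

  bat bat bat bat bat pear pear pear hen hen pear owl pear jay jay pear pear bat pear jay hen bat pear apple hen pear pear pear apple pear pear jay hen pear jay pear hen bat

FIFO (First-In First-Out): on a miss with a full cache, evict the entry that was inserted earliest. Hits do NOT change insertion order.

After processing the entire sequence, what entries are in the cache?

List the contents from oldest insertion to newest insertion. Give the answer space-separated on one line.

FIFO simulation (capacity=4):
  1. access bat: MISS. Cache (old->new): [bat]
  2. access bat: HIT. Cache (old->new): [bat]
  3. access bat: HIT. Cache (old->new): [bat]
  4. access bat: HIT. Cache (old->new): [bat]
  5. access bat: HIT. Cache (old->new): [bat]
  6. access pear: MISS. Cache (old->new): [bat pear]
  7. access pear: HIT. Cache (old->new): [bat pear]
  8. access pear: HIT. Cache (old->new): [bat pear]
  9. access hen: MISS. Cache (old->new): [bat pear hen]
  10. access hen: HIT. Cache (old->new): [bat pear hen]
  11. access pear: HIT. Cache (old->new): [bat pear hen]
  12. access owl: MISS. Cache (old->new): [bat pear hen owl]
  13. access pear: HIT. Cache (old->new): [bat pear hen owl]
  14. access jay: MISS, evict bat. Cache (old->new): [pear hen owl jay]
  15. access jay: HIT. Cache (old->new): [pear hen owl jay]
  16. access pear: HIT. Cache (old->new): [pear hen owl jay]
  17. access pear: HIT. Cache (old->new): [pear hen owl jay]
  18. access bat: MISS, evict pear. Cache (old->new): [hen owl jay bat]
  19. access pear: MISS, evict hen. Cache (old->new): [owl jay bat pear]
  20. access jay: HIT. Cache (old->new): [owl jay bat pear]
  21. access hen: MISS, evict owl. Cache (old->new): [jay bat pear hen]
  22. access bat: HIT. Cache (old->new): [jay bat pear hen]
  23. access pear: HIT. Cache (old->new): [jay bat pear hen]
  24. access apple: MISS, evict jay. Cache (old->new): [bat pear hen apple]
  25. access hen: HIT. Cache (old->new): [bat pear hen apple]
  26. access pear: HIT. Cache (old->new): [bat pear hen apple]
  27. access pear: HIT. Cache (old->new): [bat pear hen apple]
  28. access pear: HIT. Cache (old->new): [bat pear hen apple]
  29. access apple: HIT. Cache (old->new): [bat pear hen apple]
  30. access pear: HIT. Cache (old->new): [bat pear hen apple]
  31. access pear: HIT. Cache (old->new): [bat pear hen apple]
  32. access jay: MISS, evict bat. Cache (old->new): [pear hen apple jay]
  33. access hen: HIT. Cache (old->new): [pear hen apple jay]
  34. access pear: HIT. Cache (old->new): [pear hen apple jay]
  35. access jay: HIT. Cache (old->new): [pear hen apple jay]
  36. access pear: HIT. Cache (old->new): [pear hen apple jay]
  37. access hen: HIT. Cache (old->new): [pear hen apple jay]
  38. access bat: MISS, evict pear. Cache (old->new): [hen apple jay bat]
Total: 27 hits, 11 misses, 7 evictions

Answer: hen apple jay bat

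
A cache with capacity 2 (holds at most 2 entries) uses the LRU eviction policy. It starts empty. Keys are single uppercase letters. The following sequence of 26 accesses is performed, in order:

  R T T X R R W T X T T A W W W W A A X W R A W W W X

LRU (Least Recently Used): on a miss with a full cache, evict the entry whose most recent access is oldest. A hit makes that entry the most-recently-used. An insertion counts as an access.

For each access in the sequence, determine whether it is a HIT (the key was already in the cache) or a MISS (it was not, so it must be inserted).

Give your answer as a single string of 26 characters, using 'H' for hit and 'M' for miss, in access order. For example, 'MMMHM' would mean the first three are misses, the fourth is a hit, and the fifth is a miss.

LRU simulation (capacity=2):
  1. access R: MISS. Cache (LRU->MRU): [R]
  2. access T: MISS. Cache (LRU->MRU): [R T]
  3. access T: HIT. Cache (LRU->MRU): [R T]
  4. access X: MISS, evict R. Cache (LRU->MRU): [T X]
  5. access R: MISS, evict T. Cache (LRU->MRU): [X R]
  6. access R: HIT. Cache (LRU->MRU): [X R]
  7. access W: MISS, evict X. Cache (LRU->MRU): [R W]
  8. access T: MISS, evict R. Cache (LRU->MRU): [W T]
  9. access X: MISS, evict W. Cache (LRU->MRU): [T X]
  10. access T: HIT. Cache (LRU->MRU): [X T]
  11. access T: HIT. Cache (LRU->MRU): [X T]
  12. access A: MISS, evict X. Cache (LRU->MRU): [T A]
  13. access W: MISS, evict T. Cache (LRU->MRU): [A W]
  14. access W: HIT. Cache (LRU->MRU): [A W]
  15. access W: HIT. Cache (LRU->MRU): [A W]
  16. access W: HIT. Cache (LRU->MRU): [A W]
  17. access A: HIT. Cache (LRU->MRU): [W A]
  18. access A: HIT. Cache (LRU->MRU): [W A]
  19. access X: MISS, evict W. Cache (LRU->MRU): [A X]
  20. access W: MISS, evict A. Cache (LRU->MRU): [X W]
  21. access R: MISS, evict X. Cache (LRU->MRU): [W R]
  22. access A: MISS, evict W. Cache (LRU->MRU): [R A]
  23. access W: MISS, evict R. Cache (LRU->MRU): [A W]
  24. access W: HIT. Cache (LRU->MRU): [A W]
  25. access W: HIT. Cache (LRU->MRU): [A W]
  26. access X: MISS, evict A. Cache (LRU->MRU): [W X]
Total: 11 hits, 15 misses, 13 evictions

Answer: MMHMMHMMMHHMMHHHHHMMMMMHHM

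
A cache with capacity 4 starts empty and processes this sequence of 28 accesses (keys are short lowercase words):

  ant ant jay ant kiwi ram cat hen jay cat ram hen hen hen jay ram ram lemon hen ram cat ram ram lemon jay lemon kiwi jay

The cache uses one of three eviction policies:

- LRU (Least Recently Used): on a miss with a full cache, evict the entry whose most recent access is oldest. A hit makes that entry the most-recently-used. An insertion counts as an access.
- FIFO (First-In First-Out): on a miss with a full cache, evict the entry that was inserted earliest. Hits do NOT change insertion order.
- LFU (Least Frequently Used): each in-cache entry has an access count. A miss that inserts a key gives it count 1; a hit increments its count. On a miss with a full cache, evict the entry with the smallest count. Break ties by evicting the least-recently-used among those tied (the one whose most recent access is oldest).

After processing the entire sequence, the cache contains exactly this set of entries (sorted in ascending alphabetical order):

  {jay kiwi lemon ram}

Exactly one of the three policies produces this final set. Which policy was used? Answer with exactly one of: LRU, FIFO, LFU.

Simulating under each policy and comparing final sets:
  LRU: final set = {jay kiwi lemon ram} -> MATCHES target
  FIFO: final set = {cat jay kiwi ram} -> differs
  LFU: final set = {ant hen jay ram} -> differs
Only LRU produces the target set.

Answer: LRU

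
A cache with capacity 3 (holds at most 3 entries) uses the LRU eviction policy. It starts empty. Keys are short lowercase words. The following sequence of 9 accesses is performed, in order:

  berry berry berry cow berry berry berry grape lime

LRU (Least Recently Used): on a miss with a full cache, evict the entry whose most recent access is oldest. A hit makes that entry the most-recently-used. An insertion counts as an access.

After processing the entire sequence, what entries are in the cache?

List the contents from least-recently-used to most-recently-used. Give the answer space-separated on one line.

Answer: berry grape lime

Derivation:
LRU simulation (capacity=3):
  1. access berry: MISS. Cache (LRU->MRU): [berry]
  2. access berry: HIT. Cache (LRU->MRU): [berry]
  3. access berry: HIT. Cache (LRU->MRU): [berry]
  4. access cow: MISS. Cache (LRU->MRU): [berry cow]
  5. access berry: HIT. Cache (LRU->MRU): [cow berry]
  6. access berry: HIT. Cache (LRU->MRU): [cow berry]
  7. access berry: HIT. Cache (LRU->MRU): [cow berry]
  8. access grape: MISS. Cache (LRU->MRU): [cow berry grape]
  9. access lime: MISS, evict cow. Cache (LRU->MRU): [berry grape lime]
Total: 5 hits, 4 misses, 1 evictions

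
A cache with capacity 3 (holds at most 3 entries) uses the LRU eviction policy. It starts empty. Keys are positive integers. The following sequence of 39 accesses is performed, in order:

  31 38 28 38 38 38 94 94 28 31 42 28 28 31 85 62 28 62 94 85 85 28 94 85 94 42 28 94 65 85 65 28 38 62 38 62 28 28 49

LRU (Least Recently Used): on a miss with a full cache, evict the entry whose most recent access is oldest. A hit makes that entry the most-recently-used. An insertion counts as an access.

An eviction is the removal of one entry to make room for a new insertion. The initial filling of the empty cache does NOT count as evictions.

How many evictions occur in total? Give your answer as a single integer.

Answer: 17

Derivation:
LRU simulation (capacity=3):
  1. access 31: MISS. Cache (LRU->MRU): [31]
  2. access 38: MISS. Cache (LRU->MRU): [31 38]
  3. access 28: MISS. Cache (LRU->MRU): [31 38 28]
  4. access 38: HIT. Cache (LRU->MRU): [31 28 38]
  5. access 38: HIT. Cache (LRU->MRU): [31 28 38]
  6. access 38: HIT. Cache (LRU->MRU): [31 28 38]
  7. access 94: MISS, evict 31. Cache (LRU->MRU): [28 38 94]
  8. access 94: HIT. Cache (LRU->MRU): [28 38 94]
  9. access 28: HIT. Cache (LRU->MRU): [38 94 28]
  10. access 31: MISS, evict 38. Cache (LRU->MRU): [94 28 31]
  11. access 42: MISS, evict 94. Cache (LRU->MRU): [28 31 42]
  12. access 28: HIT. Cache (LRU->MRU): [31 42 28]
  13. access 28: HIT. Cache (LRU->MRU): [31 42 28]
  14. access 31: HIT. Cache (LRU->MRU): [42 28 31]
  15. access 85: MISS, evict 42. Cache (LRU->MRU): [28 31 85]
  16. access 62: MISS, evict 28. Cache (LRU->MRU): [31 85 62]
  17. access 28: MISS, evict 31. Cache (LRU->MRU): [85 62 28]
  18. access 62: HIT. Cache (LRU->MRU): [85 28 62]
  19. access 94: MISS, evict 85. Cache (LRU->MRU): [28 62 94]
  20. access 85: MISS, evict 28. Cache (LRU->MRU): [62 94 85]
  21. access 85: HIT. Cache (LRU->MRU): [62 94 85]
  22. access 28: MISS, evict 62. Cache (LRU->MRU): [94 85 28]
  23. access 94: HIT. Cache (LRU->MRU): [85 28 94]
  24. access 85: HIT. Cache (LRU->MRU): [28 94 85]
  25. access 94: HIT. Cache (LRU->MRU): [28 85 94]
  26. access 42: MISS, evict 28. Cache (LRU->MRU): [85 94 42]
  27. access 28: MISS, evict 85. Cache (LRU->MRU): [94 42 28]
  28. access 94: HIT. Cache (LRU->MRU): [42 28 94]
  29. access 65: MISS, evict 42. Cache (LRU->MRU): [28 94 65]
  30. access 85: MISS, evict 28. Cache (LRU->MRU): [94 65 85]
  31. access 65: HIT. Cache (LRU->MRU): [94 85 65]
  32. access 28: MISS, evict 94. Cache (LRU->MRU): [85 65 28]
  33. access 38: MISS, evict 85. Cache (LRU->MRU): [65 28 38]
  34. access 62: MISS, evict 65. Cache (LRU->MRU): [28 38 62]
  35. access 38: HIT. Cache (LRU->MRU): [28 62 38]
  36. access 62: HIT. Cache (LRU->MRU): [28 38 62]
  37. access 28: HIT. Cache (LRU->MRU): [38 62 28]
  38. access 28: HIT. Cache (LRU->MRU): [38 62 28]
  39. access 49: MISS, evict 38. Cache (LRU->MRU): [62 28 49]
Total: 19 hits, 20 misses, 17 evictions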